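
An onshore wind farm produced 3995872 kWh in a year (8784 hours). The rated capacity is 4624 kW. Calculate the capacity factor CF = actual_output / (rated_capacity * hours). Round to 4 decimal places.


Capacity factor = actual output / maximum possible output
Maximum possible = rated * hours = 4624 * 8784 = 40617216 kWh
CF = 3995872 / 40617216
CF = 0.0984

0.0984


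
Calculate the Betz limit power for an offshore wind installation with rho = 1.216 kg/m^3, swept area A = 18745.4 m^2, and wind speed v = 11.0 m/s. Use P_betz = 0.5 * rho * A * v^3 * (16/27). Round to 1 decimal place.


The Betz coefficient Cp_max = 16/27 = 0.5926
v^3 = 11.0^3 = 1331.0
P_betz = 0.5 * rho * A * v^3 * Cp_max
P_betz = 0.5 * 1.216 * 18745.4 * 1331.0 * 0.5926
P_betz = 8989438.5 W

8989438.5


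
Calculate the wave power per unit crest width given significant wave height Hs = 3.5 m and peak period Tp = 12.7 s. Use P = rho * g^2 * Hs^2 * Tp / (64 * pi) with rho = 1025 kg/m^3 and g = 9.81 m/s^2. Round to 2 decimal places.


Apply wave power formula:
  g^2 = 9.81^2 = 96.2361
  Hs^2 = 3.5^2 = 12.25
  Numerator = rho * g^2 * Hs^2 * Tp = 1025 * 96.2361 * 12.25 * 12.7 = 15346229.54
  Denominator = 64 * pi = 201.0619
  P = 15346229.54 / 201.0619 = 76325.88 W/m

76325.88


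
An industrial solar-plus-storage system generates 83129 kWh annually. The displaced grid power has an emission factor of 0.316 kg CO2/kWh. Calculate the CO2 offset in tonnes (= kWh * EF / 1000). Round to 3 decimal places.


CO2 offset in kg = generation * emission_factor
CO2 offset = 83129 * 0.316 = 26268.76 kg
Convert to tonnes:
  CO2 offset = 26268.76 / 1000 = 26.269 tonnes

26.269


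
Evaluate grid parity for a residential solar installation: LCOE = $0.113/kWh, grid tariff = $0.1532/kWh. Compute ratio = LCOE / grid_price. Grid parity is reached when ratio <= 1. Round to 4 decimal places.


Compare LCOE to grid price:
  LCOE = $0.113/kWh, Grid price = $0.1532/kWh
  Ratio = LCOE / grid_price = 0.113 / 0.1532 = 0.7376
  Grid parity achieved (ratio <= 1)? yes

0.7376


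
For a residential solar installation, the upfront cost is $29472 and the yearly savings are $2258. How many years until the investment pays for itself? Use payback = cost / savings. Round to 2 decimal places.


Simple payback period = initial cost / annual savings
Payback = 29472 / 2258
Payback = 13.05 years

13.05


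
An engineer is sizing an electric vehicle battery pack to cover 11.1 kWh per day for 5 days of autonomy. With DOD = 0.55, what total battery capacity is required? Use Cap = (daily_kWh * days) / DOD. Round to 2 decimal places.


Total energy needed = daily * days = 11.1 * 5 = 55.5 kWh
Account for depth of discharge:
  Cap = total_energy / DOD = 55.5 / 0.55
  Cap = 100.91 kWh

100.91


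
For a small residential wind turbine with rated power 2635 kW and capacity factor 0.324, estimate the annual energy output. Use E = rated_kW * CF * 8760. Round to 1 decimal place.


Annual energy = rated_kW * capacity_factor * hours_per_year
Given: P_rated = 2635 kW, CF = 0.324, hours = 8760
E = 2635 * 0.324 * 8760
E = 7478762.4 kWh

7478762.4


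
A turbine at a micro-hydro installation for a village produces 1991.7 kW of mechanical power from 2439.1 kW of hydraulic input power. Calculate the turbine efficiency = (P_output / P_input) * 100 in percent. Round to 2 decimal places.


Turbine efficiency = (output power / input power) * 100
eta = (1991.7 / 2439.1) * 100
eta = 81.66%

81.66


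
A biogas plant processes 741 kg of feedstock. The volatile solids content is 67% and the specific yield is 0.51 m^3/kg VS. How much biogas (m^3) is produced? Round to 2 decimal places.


Compute volatile solids:
  VS = mass * VS_fraction = 741 * 0.67 = 496.47 kg
Calculate biogas volume:
  Biogas = VS * specific_yield = 496.47 * 0.51
  Biogas = 253.20 m^3

253.20


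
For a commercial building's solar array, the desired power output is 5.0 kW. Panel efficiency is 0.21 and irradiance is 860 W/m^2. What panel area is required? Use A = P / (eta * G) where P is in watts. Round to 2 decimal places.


Convert target power to watts: P = 5.0 * 1000 = 5000.0 W
Compute denominator: eta * G = 0.21 * 860 = 180.6
Required area A = P / (eta * G) = 5000.0 / 180.6
A = 27.69 m^2

27.69


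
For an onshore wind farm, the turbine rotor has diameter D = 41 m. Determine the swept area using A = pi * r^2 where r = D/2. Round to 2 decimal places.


Compute the rotor radius:
  r = D / 2 = 41 / 2 = 20.5 m
Calculate swept area:
  A = pi * r^2 = pi * 20.5^2
  A = 1320.25 m^2

1320.25


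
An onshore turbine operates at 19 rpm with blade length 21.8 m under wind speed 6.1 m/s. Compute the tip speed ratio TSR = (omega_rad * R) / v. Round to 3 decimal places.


Convert rotational speed to rad/s:
  omega = 19 * 2 * pi / 60 = 1.9897 rad/s
Compute tip speed:
  v_tip = omega * R = 1.9897 * 21.8 = 43.375 m/s
Tip speed ratio:
  TSR = v_tip / v_wind = 43.375 / 6.1 = 7.111

7.111


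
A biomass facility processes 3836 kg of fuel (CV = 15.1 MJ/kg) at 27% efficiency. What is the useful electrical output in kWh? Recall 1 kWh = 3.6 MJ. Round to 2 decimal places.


Total energy = mass * CV = 3836 * 15.1 = 57923.6 MJ
Useful energy = total * eta = 57923.6 * 0.27 = 15639.37 MJ
Convert to kWh: 15639.37 / 3.6
Useful energy = 4344.27 kWh

4344.27


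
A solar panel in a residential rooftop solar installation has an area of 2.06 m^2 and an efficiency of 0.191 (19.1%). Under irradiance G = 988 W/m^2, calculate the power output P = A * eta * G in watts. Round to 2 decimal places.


Use the solar power formula P = A * eta * G.
Given: A = 2.06 m^2, eta = 0.191, G = 988 W/m^2
P = 2.06 * 0.191 * 988
P = 388.74 W

388.74


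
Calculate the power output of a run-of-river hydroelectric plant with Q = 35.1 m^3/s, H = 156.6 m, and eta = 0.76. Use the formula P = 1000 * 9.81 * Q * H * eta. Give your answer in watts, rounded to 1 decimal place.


Apply the hydropower formula P = rho * g * Q * H * eta
rho * g = 1000 * 9.81 = 9810.0
P = 9810.0 * 35.1 * 156.6 * 0.76
P = 40980898.3 W

40980898.3


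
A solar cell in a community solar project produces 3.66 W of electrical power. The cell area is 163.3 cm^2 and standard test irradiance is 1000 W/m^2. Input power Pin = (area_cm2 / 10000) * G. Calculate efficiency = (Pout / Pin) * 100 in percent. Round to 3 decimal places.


First compute the input power:
  Pin = area_cm2 / 10000 * G = 163.3 / 10000 * 1000 = 16.33 W
Then compute efficiency:
  Efficiency = (Pout / Pin) * 100 = (3.66 / 16.33) * 100
  Efficiency = 22.413%

22.413


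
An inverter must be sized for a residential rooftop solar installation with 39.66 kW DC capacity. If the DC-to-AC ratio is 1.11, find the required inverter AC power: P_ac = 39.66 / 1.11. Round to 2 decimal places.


The inverter AC capacity is determined by the DC/AC ratio.
Given: P_dc = 39.66 kW, DC/AC ratio = 1.11
P_ac = P_dc / ratio = 39.66 / 1.11
P_ac = 35.73 kW

35.73


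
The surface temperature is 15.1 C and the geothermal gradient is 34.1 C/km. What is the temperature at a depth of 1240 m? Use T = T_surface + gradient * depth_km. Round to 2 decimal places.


Convert depth to km: 1240 / 1000 = 1.24 km
Temperature increase = gradient * depth_km = 34.1 * 1.24 = 42.28 C
Temperature at depth = T_surface + delta_T = 15.1 + 42.28
T = 57.38 C

57.38


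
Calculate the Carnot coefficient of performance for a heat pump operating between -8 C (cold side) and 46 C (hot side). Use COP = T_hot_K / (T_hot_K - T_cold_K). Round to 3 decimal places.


Convert to Kelvin:
  T_hot = 46 + 273.15 = 319.15 K
  T_cold = -8 + 273.15 = 265.15 K
Apply Carnot COP formula:
  COP = T_hot_K / (T_hot_K - T_cold_K) = 319.15 / 54.0
  COP = 5.910

5.910


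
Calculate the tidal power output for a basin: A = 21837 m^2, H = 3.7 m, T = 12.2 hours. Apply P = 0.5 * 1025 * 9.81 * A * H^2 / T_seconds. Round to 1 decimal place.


Convert period to seconds: T = 12.2 * 3600 = 43920.0 s
H^2 = 3.7^2 = 13.69
P = 0.5 * rho * g * A * H^2 / T
P = 0.5 * 1025 * 9.81 * 21837 * 13.69 / 43920.0
P = 34221.3 W

34221.3


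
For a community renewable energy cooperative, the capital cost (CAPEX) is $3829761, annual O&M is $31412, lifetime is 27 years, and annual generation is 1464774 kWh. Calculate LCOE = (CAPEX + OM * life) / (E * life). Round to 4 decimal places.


Total cost = CAPEX + OM * lifetime = 3829761 + 31412 * 27 = 3829761 + 848124 = 4677885
Total generation = annual * lifetime = 1464774 * 27 = 39548898 kWh
LCOE = 4677885 / 39548898
LCOE = 0.1183 $/kWh

0.1183


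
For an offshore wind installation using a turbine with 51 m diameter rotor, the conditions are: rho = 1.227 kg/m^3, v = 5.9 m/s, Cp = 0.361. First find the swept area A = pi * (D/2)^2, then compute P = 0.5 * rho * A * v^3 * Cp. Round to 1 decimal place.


Step 1 -- Compute swept area:
  A = pi * (D/2)^2 = pi * (51/2)^2 = 2042.82 m^2
Step 2 -- Apply wind power equation:
  P = 0.5 * rho * A * v^3 * Cp
  v^3 = 5.9^3 = 205.379
  P = 0.5 * 1.227 * 2042.82 * 205.379 * 0.361
  P = 92919.8 W

92919.8


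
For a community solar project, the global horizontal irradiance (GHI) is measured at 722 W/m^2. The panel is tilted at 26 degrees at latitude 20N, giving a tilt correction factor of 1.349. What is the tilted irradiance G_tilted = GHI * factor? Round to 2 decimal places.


Identify the given values:
  GHI = 722 W/m^2, tilt correction factor = 1.349
Apply the formula G_tilted = GHI * factor:
  G_tilted = 722 * 1.349
  G_tilted = 973.98 W/m^2

973.98


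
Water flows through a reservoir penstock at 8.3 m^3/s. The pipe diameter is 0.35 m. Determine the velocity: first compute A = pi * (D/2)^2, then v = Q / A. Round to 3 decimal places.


Compute pipe cross-sectional area:
  A = pi * (D/2)^2 = pi * (0.35/2)^2 = 0.0962 m^2
Calculate velocity:
  v = Q / A = 8.3 / 0.0962
  v = 86.268 m/s

86.268


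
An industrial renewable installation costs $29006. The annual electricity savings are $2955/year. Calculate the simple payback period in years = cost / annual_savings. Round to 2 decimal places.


Simple payback period = initial cost / annual savings
Payback = 29006 / 2955
Payback = 9.82 years

9.82


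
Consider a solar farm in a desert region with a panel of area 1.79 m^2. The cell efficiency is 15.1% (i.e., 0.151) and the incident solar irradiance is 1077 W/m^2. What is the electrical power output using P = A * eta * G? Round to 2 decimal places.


Use the solar power formula P = A * eta * G.
Given: A = 1.79 m^2, eta = 0.151, G = 1077 W/m^2
P = 1.79 * 0.151 * 1077
P = 291.10 W

291.10


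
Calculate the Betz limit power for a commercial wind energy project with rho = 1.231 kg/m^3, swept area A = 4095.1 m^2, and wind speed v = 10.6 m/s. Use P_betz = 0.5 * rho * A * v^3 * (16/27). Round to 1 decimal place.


The Betz coefficient Cp_max = 16/27 = 0.5926
v^3 = 10.6^3 = 1191.016
P_betz = 0.5 * rho * A * v^3 * Cp_max
P_betz = 0.5 * 1.231 * 4095.1 * 1191.016 * 0.5926
P_betz = 1778960.8 W

1778960.8


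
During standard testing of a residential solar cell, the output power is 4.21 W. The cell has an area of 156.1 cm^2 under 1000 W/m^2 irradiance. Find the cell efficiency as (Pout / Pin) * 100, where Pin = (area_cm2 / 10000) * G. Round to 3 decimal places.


First compute the input power:
  Pin = area_cm2 / 10000 * G = 156.1 / 10000 * 1000 = 15.61 W
Then compute efficiency:
  Efficiency = (Pout / Pin) * 100 = (4.21 / 15.61) * 100
  Efficiency = 26.970%

26.970


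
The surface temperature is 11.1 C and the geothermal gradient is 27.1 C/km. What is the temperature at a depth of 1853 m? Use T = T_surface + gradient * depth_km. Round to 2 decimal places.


Convert depth to km: 1853 / 1000 = 1.853 km
Temperature increase = gradient * depth_km = 27.1 * 1.853 = 50.22 C
Temperature at depth = T_surface + delta_T = 11.1 + 50.22
T = 61.32 C

61.32


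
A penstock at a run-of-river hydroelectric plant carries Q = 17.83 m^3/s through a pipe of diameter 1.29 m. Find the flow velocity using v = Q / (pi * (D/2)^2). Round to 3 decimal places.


Compute pipe cross-sectional area:
  A = pi * (D/2)^2 = pi * (1.29/2)^2 = 1.307 m^2
Calculate velocity:
  v = Q / A = 17.83 / 1.307
  v = 13.642 m/s

13.642


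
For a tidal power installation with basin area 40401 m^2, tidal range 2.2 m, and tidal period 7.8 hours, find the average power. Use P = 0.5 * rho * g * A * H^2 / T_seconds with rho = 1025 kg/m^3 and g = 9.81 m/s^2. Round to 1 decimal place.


Convert period to seconds: T = 7.8 * 3600 = 28080.0 s
H^2 = 2.2^2 = 4.84
P = 0.5 * rho * g * A * H^2 / T
P = 0.5 * 1025 * 9.81 * 40401 * 4.84 / 28080.0
P = 35010.9 W

35010.9


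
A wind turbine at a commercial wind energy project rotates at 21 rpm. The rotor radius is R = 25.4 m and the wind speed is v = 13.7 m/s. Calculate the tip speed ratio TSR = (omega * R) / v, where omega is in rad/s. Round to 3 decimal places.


Convert rotational speed to rad/s:
  omega = 21 * 2 * pi / 60 = 2.1991 rad/s
Compute tip speed:
  v_tip = omega * R = 2.1991 * 25.4 = 55.858 m/s
Tip speed ratio:
  TSR = v_tip / v_wind = 55.858 / 13.7 = 4.077

4.077


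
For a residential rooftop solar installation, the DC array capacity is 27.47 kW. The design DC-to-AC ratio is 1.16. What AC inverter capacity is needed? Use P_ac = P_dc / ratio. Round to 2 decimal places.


The inverter AC capacity is determined by the DC/AC ratio.
Given: P_dc = 27.47 kW, DC/AC ratio = 1.16
P_ac = P_dc / ratio = 27.47 / 1.16
P_ac = 23.68 kW

23.68


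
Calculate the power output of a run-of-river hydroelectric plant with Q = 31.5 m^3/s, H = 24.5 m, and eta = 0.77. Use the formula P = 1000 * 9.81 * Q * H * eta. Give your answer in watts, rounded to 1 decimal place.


Apply the hydropower formula P = rho * g * Q * H * eta
rho * g = 1000 * 9.81 = 9810.0
P = 9810.0 * 31.5 * 24.5 * 0.77
P = 5829568.0 W

5829568.0


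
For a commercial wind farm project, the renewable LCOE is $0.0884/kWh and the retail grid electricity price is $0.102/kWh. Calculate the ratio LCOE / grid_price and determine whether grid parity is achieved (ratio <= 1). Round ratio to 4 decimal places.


Compare LCOE to grid price:
  LCOE = $0.0884/kWh, Grid price = $0.102/kWh
  Ratio = LCOE / grid_price = 0.0884 / 0.102 = 0.8667
  Grid parity achieved (ratio <= 1)? yes

0.8667


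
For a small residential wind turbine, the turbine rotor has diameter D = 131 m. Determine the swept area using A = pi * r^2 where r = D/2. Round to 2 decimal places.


Compute the rotor radius:
  r = D / 2 = 131 / 2 = 65.5 m
Calculate swept area:
  A = pi * r^2 = pi * 65.5^2
  A = 13478.22 m^2

13478.22


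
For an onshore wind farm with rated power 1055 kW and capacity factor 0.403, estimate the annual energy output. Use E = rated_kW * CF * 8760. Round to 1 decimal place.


Annual energy = rated_kW * capacity_factor * hours_per_year
Given: P_rated = 1055 kW, CF = 0.403, hours = 8760
E = 1055 * 0.403 * 8760
E = 3724445.4 kWh

3724445.4


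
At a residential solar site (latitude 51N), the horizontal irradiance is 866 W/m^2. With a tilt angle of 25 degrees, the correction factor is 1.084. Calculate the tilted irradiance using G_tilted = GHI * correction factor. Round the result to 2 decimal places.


Identify the given values:
  GHI = 866 W/m^2, tilt correction factor = 1.084
Apply the formula G_tilted = GHI * factor:
  G_tilted = 866 * 1.084
  G_tilted = 938.74 W/m^2

938.74


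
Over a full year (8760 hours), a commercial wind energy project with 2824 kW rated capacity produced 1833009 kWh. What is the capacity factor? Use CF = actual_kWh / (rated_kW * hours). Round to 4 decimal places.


Capacity factor = actual output / maximum possible output
Maximum possible = rated * hours = 2824 * 8760 = 24738240 kWh
CF = 1833009 / 24738240
CF = 0.0741

0.0741


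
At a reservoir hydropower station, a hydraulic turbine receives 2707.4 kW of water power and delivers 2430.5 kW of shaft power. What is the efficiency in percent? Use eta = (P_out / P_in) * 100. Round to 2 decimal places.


Turbine efficiency = (output power / input power) * 100
eta = (2430.5 / 2707.4) * 100
eta = 89.77%

89.77


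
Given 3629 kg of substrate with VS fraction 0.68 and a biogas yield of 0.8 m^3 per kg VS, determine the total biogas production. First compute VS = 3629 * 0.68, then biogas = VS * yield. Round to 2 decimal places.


Compute volatile solids:
  VS = mass * VS_fraction = 3629 * 0.68 = 2467.72 kg
Calculate biogas volume:
  Biogas = VS * specific_yield = 2467.72 * 0.8
  Biogas = 1974.18 m^3

1974.18


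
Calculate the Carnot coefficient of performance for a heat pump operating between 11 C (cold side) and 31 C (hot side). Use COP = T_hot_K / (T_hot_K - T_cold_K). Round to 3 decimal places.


Convert to Kelvin:
  T_hot = 31 + 273.15 = 304.15 K
  T_cold = 11 + 273.15 = 284.15 K
Apply Carnot COP formula:
  COP = T_hot_K / (T_hot_K - T_cold_K) = 304.15 / 20.0
  COP = 15.208

15.208


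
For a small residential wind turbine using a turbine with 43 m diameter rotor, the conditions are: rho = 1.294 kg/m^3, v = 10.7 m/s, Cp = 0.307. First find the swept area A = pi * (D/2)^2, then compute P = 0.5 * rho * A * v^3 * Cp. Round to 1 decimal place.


Step 1 -- Compute swept area:
  A = pi * (D/2)^2 = pi * (43/2)^2 = 1452.2 m^2
Step 2 -- Apply wind power equation:
  P = 0.5 * rho * A * v^3 * Cp
  v^3 = 10.7^3 = 1225.043
  P = 0.5 * 1.294 * 1452.2 * 1225.043 * 0.307
  P = 353362.8 W

353362.8


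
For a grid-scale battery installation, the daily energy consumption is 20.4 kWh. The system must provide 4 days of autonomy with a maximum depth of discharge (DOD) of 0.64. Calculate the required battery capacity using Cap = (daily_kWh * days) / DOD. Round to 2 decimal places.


Total energy needed = daily * days = 20.4 * 4 = 81.6 kWh
Account for depth of discharge:
  Cap = total_energy / DOD = 81.6 / 0.64
  Cap = 127.50 kWh

127.50


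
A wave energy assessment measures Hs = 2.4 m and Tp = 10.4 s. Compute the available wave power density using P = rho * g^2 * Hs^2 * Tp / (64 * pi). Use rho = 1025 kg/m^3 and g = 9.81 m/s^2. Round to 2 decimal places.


Apply wave power formula:
  g^2 = 9.81^2 = 96.2361
  Hs^2 = 2.4^2 = 5.76
  Numerator = rho * g^2 * Hs^2 * Tp = 1025 * 96.2361 * 5.76 * 10.4 = 5909050.52
  Denominator = 64 * pi = 201.0619
  P = 5909050.52 / 201.0619 = 29389.21 W/m

29389.21


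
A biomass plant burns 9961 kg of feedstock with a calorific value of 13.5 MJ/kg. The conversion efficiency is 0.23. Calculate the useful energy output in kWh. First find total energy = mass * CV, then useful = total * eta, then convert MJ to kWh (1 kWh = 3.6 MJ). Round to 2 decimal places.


Total energy = mass * CV = 9961 * 13.5 = 134473.5 MJ
Useful energy = total * eta = 134473.5 * 0.23 = 30928.91 MJ
Convert to kWh: 30928.91 / 3.6
Useful energy = 8591.36 kWh

8591.36


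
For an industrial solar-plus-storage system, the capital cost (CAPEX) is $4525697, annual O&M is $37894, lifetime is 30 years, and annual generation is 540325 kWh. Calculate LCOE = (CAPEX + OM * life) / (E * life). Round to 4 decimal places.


Total cost = CAPEX + OM * lifetime = 4525697 + 37894 * 30 = 4525697 + 1136820 = 5662517
Total generation = annual * lifetime = 540325 * 30 = 16209750 kWh
LCOE = 5662517 / 16209750
LCOE = 0.3493 $/kWh

0.3493


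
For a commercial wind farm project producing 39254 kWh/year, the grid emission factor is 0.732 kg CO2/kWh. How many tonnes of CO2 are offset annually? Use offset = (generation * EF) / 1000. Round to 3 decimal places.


CO2 offset in kg = generation * emission_factor
CO2 offset = 39254 * 0.732 = 28733.93 kg
Convert to tonnes:
  CO2 offset = 28733.93 / 1000 = 28.734 tonnes

28.734


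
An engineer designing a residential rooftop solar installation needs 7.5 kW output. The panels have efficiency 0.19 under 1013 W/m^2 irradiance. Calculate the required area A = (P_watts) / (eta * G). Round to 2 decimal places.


Convert target power to watts: P = 7.5 * 1000 = 7500.0 W
Compute denominator: eta * G = 0.19 * 1013 = 192.47
Required area A = P / (eta * G) = 7500.0 / 192.47
A = 38.97 m^2

38.97


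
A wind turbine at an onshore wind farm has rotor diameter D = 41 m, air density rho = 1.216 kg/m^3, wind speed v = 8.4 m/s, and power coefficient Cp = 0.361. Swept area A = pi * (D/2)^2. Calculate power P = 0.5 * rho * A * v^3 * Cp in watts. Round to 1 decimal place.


Step 1 -- Compute swept area:
  A = pi * (D/2)^2 = pi * (41/2)^2 = 1320.25 m^2
Step 2 -- Apply wind power equation:
  P = 0.5 * rho * A * v^3 * Cp
  v^3 = 8.4^3 = 592.704
  P = 0.5 * 1.216 * 1320.25 * 592.704 * 0.361
  P = 171753.8 W

171753.8


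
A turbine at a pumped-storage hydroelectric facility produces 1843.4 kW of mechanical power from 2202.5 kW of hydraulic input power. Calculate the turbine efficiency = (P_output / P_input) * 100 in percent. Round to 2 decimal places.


Turbine efficiency = (output power / input power) * 100
eta = (1843.4 / 2202.5) * 100
eta = 83.70%

83.70


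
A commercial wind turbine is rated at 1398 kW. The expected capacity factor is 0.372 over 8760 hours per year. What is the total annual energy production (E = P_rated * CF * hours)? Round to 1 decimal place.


Annual energy = rated_kW * capacity_factor * hours_per_year
Given: P_rated = 1398 kW, CF = 0.372, hours = 8760
E = 1398 * 0.372 * 8760
E = 4555690.6 kWh

4555690.6


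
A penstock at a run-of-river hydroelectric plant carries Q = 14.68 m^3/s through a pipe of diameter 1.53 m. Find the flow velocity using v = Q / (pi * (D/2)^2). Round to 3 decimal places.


Compute pipe cross-sectional area:
  A = pi * (D/2)^2 = pi * (1.53/2)^2 = 1.8385 m^2
Calculate velocity:
  v = Q / A = 14.68 / 1.8385
  v = 7.985 m/s

7.985


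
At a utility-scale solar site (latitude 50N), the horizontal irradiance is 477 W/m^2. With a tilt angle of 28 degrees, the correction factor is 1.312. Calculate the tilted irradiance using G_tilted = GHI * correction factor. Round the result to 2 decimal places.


Identify the given values:
  GHI = 477 W/m^2, tilt correction factor = 1.312
Apply the formula G_tilted = GHI * factor:
  G_tilted = 477 * 1.312
  G_tilted = 625.82 W/m^2

625.82


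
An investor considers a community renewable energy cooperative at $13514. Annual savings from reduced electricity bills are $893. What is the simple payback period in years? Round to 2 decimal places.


Simple payback period = initial cost / annual savings
Payback = 13514 / 893
Payback = 15.13 years

15.13


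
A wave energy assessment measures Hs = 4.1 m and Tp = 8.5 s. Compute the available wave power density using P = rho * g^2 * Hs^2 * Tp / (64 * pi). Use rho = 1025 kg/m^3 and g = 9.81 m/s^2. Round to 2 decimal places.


Apply wave power formula:
  g^2 = 9.81^2 = 96.2361
  Hs^2 = 4.1^2 = 16.81
  Numerator = rho * g^2 * Hs^2 * Tp = 1025 * 96.2361 * 16.81 * 8.5 = 14094462.53
  Denominator = 64 * pi = 201.0619
  P = 14094462.53 / 201.0619 = 70100.11 W/m

70100.11


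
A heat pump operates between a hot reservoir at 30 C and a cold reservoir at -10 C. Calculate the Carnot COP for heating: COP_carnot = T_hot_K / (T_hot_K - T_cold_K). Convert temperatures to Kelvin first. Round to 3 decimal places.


Convert to Kelvin:
  T_hot = 30 + 273.15 = 303.15 K
  T_cold = -10 + 273.15 = 263.15 K
Apply Carnot COP formula:
  COP = T_hot_K / (T_hot_K - T_cold_K) = 303.15 / 40.0
  COP = 7.579

7.579


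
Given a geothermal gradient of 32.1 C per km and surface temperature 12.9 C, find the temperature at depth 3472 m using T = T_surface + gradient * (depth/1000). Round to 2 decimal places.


Convert depth to km: 3472 / 1000 = 3.472 km
Temperature increase = gradient * depth_km = 32.1 * 3.472 = 111.45 C
Temperature at depth = T_surface + delta_T = 12.9 + 111.45
T = 124.35 C

124.35


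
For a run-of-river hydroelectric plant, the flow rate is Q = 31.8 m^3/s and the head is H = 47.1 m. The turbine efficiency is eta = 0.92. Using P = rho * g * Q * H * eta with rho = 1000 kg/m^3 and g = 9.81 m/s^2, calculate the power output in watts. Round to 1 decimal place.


Apply the hydropower formula P = rho * g * Q * H * eta
rho * g = 1000 * 9.81 = 9810.0
P = 9810.0 * 31.8 * 47.1 * 0.92
P = 13517764.1 W

13517764.1


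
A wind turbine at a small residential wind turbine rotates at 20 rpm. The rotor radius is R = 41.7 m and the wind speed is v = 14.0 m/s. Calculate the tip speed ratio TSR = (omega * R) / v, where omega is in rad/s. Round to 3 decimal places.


Convert rotational speed to rad/s:
  omega = 20 * 2 * pi / 60 = 2.0944 rad/s
Compute tip speed:
  v_tip = omega * R = 2.0944 * 41.7 = 87.336 m/s
Tip speed ratio:
  TSR = v_tip / v_wind = 87.336 / 14.0 = 6.238

6.238


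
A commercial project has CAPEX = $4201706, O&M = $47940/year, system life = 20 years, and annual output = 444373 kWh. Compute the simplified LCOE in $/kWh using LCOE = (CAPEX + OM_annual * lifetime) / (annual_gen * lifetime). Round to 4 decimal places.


Total cost = CAPEX + OM * lifetime = 4201706 + 47940 * 20 = 4201706 + 958800 = 5160506
Total generation = annual * lifetime = 444373 * 20 = 8887460 kWh
LCOE = 5160506 / 8887460
LCOE = 0.5807 $/kWh

0.5807


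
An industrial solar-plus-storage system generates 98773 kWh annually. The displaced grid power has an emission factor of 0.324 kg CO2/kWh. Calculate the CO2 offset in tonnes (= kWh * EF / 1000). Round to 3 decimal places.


CO2 offset in kg = generation * emission_factor
CO2 offset = 98773 * 0.324 = 32002.45 kg
Convert to tonnes:
  CO2 offset = 32002.45 / 1000 = 32.002 tonnes

32.002


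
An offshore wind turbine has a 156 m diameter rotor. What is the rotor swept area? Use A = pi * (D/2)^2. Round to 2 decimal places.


Compute the rotor radius:
  r = D / 2 = 156 / 2 = 78.0 m
Calculate swept area:
  A = pi * r^2 = pi * 78.0^2
  A = 19113.45 m^2

19113.45


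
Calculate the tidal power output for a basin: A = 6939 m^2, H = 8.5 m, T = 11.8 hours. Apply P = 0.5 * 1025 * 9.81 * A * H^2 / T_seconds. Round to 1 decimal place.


Convert period to seconds: T = 11.8 * 3600 = 42480.0 s
H^2 = 8.5^2 = 72.25
P = 0.5 * rho * g * A * H^2 / T
P = 0.5 * 1025 * 9.81 * 6939 * 72.25 / 42480.0
P = 59335.3 W

59335.3


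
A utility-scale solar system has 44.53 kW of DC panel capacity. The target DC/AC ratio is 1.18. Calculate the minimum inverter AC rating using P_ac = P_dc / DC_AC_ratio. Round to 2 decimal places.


The inverter AC capacity is determined by the DC/AC ratio.
Given: P_dc = 44.53 kW, DC/AC ratio = 1.18
P_ac = P_dc / ratio = 44.53 / 1.18
P_ac = 37.74 kW

37.74


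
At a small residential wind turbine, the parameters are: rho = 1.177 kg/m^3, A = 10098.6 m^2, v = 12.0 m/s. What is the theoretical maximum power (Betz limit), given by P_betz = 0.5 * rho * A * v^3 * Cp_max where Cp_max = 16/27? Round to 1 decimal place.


The Betz coefficient Cp_max = 16/27 = 0.5926
v^3 = 12.0^3 = 1728.0
P_betz = 0.5 * rho * A * v^3 * Cp_max
P_betz = 0.5 * 1.177 * 10098.6 * 1728.0 * 0.5926
P_betz = 6085658.7 W

6085658.7


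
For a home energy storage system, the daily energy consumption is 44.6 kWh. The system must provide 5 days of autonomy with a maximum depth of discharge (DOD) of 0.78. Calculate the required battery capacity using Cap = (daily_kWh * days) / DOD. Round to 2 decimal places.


Total energy needed = daily * days = 44.6 * 5 = 223.0 kWh
Account for depth of discharge:
  Cap = total_energy / DOD = 223.0 / 0.78
  Cap = 285.90 kWh

285.90


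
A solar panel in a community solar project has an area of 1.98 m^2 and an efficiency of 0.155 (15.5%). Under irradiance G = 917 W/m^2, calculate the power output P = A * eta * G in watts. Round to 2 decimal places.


Use the solar power formula P = A * eta * G.
Given: A = 1.98 m^2, eta = 0.155, G = 917 W/m^2
P = 1.98 * 0.155 * 917
P = 281.43 W

281.43


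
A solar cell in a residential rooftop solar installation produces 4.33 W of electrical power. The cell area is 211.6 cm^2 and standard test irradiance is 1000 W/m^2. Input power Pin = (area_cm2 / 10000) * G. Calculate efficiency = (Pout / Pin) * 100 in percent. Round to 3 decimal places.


First compute the input power:
  Pin = area_cm2 / 10000 * G = 211.6 / 10000 * 1000 = 21.16 W
Then compute efficiency:
  Efficiency = (Pout / Pin) * 100 = (4.33 / 21.16) * 100
  Efficiency = 20.463%

20.463


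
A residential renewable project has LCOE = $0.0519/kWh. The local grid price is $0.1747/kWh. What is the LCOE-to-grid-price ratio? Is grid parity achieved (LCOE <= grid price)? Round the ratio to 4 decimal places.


Compare LCOE to grid price:
  LCOE = $0.0519/kWh, Grid price = $0.1747/kWh
  Ratio = LCOE / grid_price = 0.0519 / 0.1747 = 0.2971
  Grid parity achieved (ratio <= 1)? yes

0.2971


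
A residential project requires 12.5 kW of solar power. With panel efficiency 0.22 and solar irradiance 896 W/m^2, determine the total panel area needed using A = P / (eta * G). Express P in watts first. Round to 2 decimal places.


Convert target power to watts: P = 12.5 * 1000 = 12500.0 W
Compute denominator: eta * G = 0.22 * 896 = 197.12
Required area A = P / (eta * G) = 12500.0 / 197.12
A = 63.41 m^2

63.41


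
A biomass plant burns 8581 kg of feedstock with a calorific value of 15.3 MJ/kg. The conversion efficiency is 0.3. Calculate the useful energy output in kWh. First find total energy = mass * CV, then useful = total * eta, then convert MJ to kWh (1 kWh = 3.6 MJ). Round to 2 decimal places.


Total energy = mass * CV = 8581 * 15.3 = 131289.3 MJ
Useful energy = total * eta = 131289.3 * 0.3 = 39386.79 MJ
Convert to kWh: 39386.79 / 3.6
Useful energy = 10940.78 kWh

10940.78


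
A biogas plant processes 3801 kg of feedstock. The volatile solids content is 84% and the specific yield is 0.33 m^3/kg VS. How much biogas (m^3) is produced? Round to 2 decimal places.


Compute volatile solids:
  VS = mass * VS_fraction = 3801 * 0.84 = 3192.84 kg
Calculate biogas volume:
  Biogas = VS * specific_yield = 3192.84 * 0.33
  Biogas = 1053.64 m^3

1053.64


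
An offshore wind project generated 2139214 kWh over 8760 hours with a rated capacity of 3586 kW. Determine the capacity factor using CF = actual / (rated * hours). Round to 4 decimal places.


Capacity factor = actual output / maximum possible output
Maximum possible = rated * hours = 3586 * 8760 = 31413360 kWh
CF = 2139214 / 31413360
CF = 0.0681

0.0681


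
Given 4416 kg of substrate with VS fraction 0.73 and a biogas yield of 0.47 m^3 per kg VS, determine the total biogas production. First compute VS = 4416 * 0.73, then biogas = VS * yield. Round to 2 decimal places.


Compute volatile solids:
  VS = mass * VS_fraction = 4416 * 0.73 = 3223.68 kg
Calculate biogas volume:
  Biogas = VS * specific_yield = 3223.68 * 0.47
  Biogas = 1515.13 m^3

1515.13


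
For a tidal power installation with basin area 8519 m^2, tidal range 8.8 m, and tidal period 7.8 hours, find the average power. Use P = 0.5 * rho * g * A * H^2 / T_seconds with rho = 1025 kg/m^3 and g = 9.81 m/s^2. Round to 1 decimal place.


Convert period to seconds: T = 7.8 * 3600 = 28080.0 s
H^2 = 8.8^2 = 77.44
P = 0.5 * rho * g * A * H^2 / T
P = 0.5 * 1025 * 9.81 * 8519 * 77.44 / 28080.0
P = 118119.0 W

118119.0


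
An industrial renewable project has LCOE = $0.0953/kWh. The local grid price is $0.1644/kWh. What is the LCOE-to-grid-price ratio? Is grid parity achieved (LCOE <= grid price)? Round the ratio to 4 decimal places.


Compare LCOE to grid price:
  LCOE = $0.0953/kWh, Grid price = $0.1644/kWh
  Ratio = LCOE / grid_price = 0.0953 / 0.1644 = 0.5797
  Grid parity achieved (ratio <= 1)? yes

0.5797


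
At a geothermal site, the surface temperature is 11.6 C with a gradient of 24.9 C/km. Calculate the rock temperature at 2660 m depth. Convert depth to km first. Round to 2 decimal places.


Convert depth to km: 2660 / 1000 = 2.66 km
Temperature increase = gradient * depth_km = 24.9 * 2.66 = 66.23 C
Temperature at depth = T_surface + delta_T = 11.6 + 66.23
T = 77.83 C

77.83


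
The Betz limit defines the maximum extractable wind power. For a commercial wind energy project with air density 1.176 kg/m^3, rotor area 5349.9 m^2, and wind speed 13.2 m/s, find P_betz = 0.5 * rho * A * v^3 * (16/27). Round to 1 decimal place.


The Betz coefficient Cp_max = 16/27 = 0.5926
v^3 = 13.2^3 = 2299.968
P_betz = 0.5 * rho * A * v^3 * Cp_max
P_betz = 0.5 * 1.176 * 5349.9 * 2299.968 * 0.5926
P_betz = 4287469.1 W

4287469.1


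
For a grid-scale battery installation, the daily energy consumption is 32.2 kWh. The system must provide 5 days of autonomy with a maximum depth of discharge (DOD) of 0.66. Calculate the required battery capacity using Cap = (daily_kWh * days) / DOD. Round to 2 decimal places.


Total energy needed = daily * days = 32.2 * 5 = 161.0 kWh
Account for depth of discharge:
  Cap = total_energy / DOD = 161.0 / 0.66
  Cap = 243.94 kWh

243.94


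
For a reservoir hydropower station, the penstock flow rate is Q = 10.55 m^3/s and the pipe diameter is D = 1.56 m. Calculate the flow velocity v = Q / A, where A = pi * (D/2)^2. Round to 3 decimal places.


Compute pipe cross-sectional area:
  A = pi * (D/2)^2 = pi * (1.56/2)^2 = 1.9113 m^2
Calculate velocity:
  v = Q / A = 10.55 / 1.9113
  v = 5.520 m/s

5.520


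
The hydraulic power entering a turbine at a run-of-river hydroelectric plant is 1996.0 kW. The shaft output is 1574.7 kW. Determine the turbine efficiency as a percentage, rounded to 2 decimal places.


Turbine efficiency = (output power / input power) * 100
eta = (1574.7 / 1996.0) * 100
eta = 78.89%

78.89


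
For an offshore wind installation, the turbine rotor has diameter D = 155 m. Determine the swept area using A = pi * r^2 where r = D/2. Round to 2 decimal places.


Compute the rotor radius:
  r = D / 2 = 155 / 2 = 77.5 m
Calculate swept area:
  A = pi * r^2 = pi * 77.5^2
  A = 18869.19 m^2

18869.19


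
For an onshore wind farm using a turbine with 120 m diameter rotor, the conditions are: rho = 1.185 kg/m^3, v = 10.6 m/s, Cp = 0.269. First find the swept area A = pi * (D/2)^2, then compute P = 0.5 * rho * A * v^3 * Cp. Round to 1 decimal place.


Step 1 -- Compute swept area:
  A = pi * (D/2)^2 = pi * (120/2)^2 = 11309.73 m^2
Step 2 -- Apply wind power equation:
  P = 0.5 * rho * A * v^3 * Cp
  v^3 = 10.6^3 = 1191.016
  P = 0.5 * 1.185 * 11309.73 * 1191.016 * 0.269
  P = 2146894.0 W

2146894.0


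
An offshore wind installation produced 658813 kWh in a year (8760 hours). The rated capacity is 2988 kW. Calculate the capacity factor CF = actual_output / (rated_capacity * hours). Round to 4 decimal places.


Capacity factor = actual output / maximum possible output
Maximum possible = rated * hours = 2988 * 8760 = 26174880 kWh
CF = 658813 / 26174880
CF = 0.0252

0.0252


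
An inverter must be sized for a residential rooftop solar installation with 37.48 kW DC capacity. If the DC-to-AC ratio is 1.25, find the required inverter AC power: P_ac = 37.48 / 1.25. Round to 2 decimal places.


The inverter AC capacity is determined by the DC/AC ratio.
Given: P_dc = 37.48 kW, DC/AC ratio = 1.25
P_ac = P_dc / ratio = 37.48 / 1.25
P_ac = 29.98 kW

29.98


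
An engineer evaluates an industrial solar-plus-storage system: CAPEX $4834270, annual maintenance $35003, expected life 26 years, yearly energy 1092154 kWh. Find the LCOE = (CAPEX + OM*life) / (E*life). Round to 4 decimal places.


Total cost = CAPEX + OM * lifetime = 4834270 + 35003 * 26 = 4834270 + 910078 = 5744348
Total generation = annual * lifetime = 1092154 * 26 = 28396004 kWh
LCOE = 5744348 / 28396004
LCOE = 0.2023 $/kWh

0.2023


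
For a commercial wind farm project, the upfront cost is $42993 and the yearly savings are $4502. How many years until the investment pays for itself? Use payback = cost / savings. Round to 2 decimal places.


Simple payback period = initial cost / annual savings
Payback = 42993 / 4502
Payback = 9.55 years

9.55


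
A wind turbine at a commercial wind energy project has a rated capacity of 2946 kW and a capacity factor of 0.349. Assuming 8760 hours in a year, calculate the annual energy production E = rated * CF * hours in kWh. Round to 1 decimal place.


Annual energy = rated_kW * capacity_factor * hours_per_year
Given: P_rated = 2946 kW, CF = 0.349, hours = 8760
E = 2946 * 0.349 * 8760
E = 9006629.0 kWh

9006629.0


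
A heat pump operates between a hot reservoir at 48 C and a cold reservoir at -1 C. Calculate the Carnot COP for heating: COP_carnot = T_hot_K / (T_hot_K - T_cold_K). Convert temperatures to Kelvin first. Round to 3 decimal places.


Convert to Kelvin:
  T_hot = 48 + 273.15 = 321.15 K
  T_cold = -1 + 273.15 = 272.15 K
Apply Carnot COP formula:
  COP = T_hot_K / (T_hot_K - T_cold_K) = 321.15 / 49.0
  COP = 6.554

6.554


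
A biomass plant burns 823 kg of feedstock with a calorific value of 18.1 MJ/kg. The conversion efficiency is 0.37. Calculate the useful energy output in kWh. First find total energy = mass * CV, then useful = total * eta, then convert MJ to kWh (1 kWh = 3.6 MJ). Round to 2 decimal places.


Total energy = mass * CV = 823 * 18.1 = 14896.3 MJ
Useful energy = total * eta = 14896.3 * 0.37 = 5511.63 MJ
Convert to kWh: 5511.63 / 3.6
Useful energy = 1531.01 kWh

1531.01


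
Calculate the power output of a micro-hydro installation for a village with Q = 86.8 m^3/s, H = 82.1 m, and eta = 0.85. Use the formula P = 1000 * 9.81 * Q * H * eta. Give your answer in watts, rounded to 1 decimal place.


Apply the hydropower formula P = rho * g * Q * H * eta
rho * g = 1000 * 9.81 = 9810.0
P = 9810.0 * 86.8 * 82.1 * 0.85
P = 59422485.8 W

59422485.8


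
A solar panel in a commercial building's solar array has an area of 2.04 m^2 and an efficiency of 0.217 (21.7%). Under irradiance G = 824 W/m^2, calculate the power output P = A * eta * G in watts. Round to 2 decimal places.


Use the solar power formula P = A * eta * G.
Given: A = 2.04 m^2, eta = 0.217, G = 824 W/m^2
P = 2.04 * 0.217 * 824
P = 364.77 W

364.77


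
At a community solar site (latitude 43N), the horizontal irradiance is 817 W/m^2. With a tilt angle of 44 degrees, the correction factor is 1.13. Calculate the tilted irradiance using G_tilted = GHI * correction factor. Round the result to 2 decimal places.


Identify the given values:
  GHI = 817 W/m^2, tilt correction factor = 1.13
Apply the formula G_tilted = GHI * factor:
  G_tilted = 817 * 1.13
  G_tilted = 923.21 W/m^2

923.21


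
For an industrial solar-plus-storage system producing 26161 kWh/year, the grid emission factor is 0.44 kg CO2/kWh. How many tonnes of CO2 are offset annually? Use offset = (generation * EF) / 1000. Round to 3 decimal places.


CO2 offset in kg = generation * emission_factor
CO2 offset = 26161 * 0.44 = 11510.84 kg
Convert to tonnes:
  CO2 offset = 11510.84 / 1000 = 11.511 tonnes

11.511


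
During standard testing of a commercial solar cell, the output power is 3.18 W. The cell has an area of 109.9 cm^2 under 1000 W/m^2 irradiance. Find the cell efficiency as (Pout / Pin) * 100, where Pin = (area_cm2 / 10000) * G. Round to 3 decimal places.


First compute the input power:
  Pin = area_cm2 / 10000 * G = 109.9 / 10000 * 1000 = 10.99 W
Then compute efficiency:
  Efficiency = (Pout / Pin) * 100 = (3.18 / 10.99) * 100
  Efficiency = 28.935%

28.935


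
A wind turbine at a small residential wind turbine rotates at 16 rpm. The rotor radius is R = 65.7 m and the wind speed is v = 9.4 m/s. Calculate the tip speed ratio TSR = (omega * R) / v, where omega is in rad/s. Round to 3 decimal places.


Convert rotational speed to rad/s:
  omega = 16 * 2 * pi / 60 = 1.6755 rad/s
Compute tip speed:
  v_tip = omega * R = 1.6755 * 65.7 = 110.081 m/s
Tip speed ratio:
  TSR = v_tip / v_wind = 110.081 / 9.4 = 11.711

11.711


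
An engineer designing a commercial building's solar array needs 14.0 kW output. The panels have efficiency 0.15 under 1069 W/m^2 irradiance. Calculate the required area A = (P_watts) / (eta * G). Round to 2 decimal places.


Convert target power to watts: P = 14.0 * 1000 = 14000.0 W
Compute denominator: eta * G = 0.15 * 1069 = 160.35
Required area A = P / (eta * G) = 14000.0 / 160.35
A = 87.31 m^2

87.31
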